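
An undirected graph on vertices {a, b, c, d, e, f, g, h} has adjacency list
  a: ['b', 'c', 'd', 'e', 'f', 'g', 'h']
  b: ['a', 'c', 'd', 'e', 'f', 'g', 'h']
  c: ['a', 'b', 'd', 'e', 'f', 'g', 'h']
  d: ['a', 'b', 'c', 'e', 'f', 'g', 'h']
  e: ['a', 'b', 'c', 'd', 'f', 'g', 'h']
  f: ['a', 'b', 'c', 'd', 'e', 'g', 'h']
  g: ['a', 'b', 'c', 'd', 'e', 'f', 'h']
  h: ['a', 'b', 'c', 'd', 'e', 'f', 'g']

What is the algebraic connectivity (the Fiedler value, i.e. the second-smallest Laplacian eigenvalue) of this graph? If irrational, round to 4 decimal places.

Reading degrees in the order [a, b, c, d, e, f, g, h] gives [7, 7, 7, 7, 7, 7, 7, 7]; set D = diag(7, 7, 7, 7, 7, 7, 7, 7) and form L = D - A. Computing the eigenvalues of L and sorting gives [0, 8, 8, 8, 8, 8, 8, 8]. The Fiedler value lambda_2 = 8 is strictly positive, so the graph is connected. The eigenvalues sum to 56, which equals trace(L) = 2|E|. The largest eigenvalue, 8, is at most the vertex count 8.

8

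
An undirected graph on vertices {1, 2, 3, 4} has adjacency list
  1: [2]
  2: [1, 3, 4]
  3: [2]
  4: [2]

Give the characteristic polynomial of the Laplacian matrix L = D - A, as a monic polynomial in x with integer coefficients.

Reading degrees in the order [1, 2, 3, 4] gives [1, 3, 1, 1]; set D = diag(1, 3, 1, 1) and form L = D - A. Computing det(xI - L) by cofactor expansion (or equivalently via sum-over-permutations) gives x^4 - 6x^3 + 9x^2 - 4x. The constant term is 0 because L is singular (the all-ones vector lies in its kernel). There is one zero in the spectrum, matching the 1 component.

x^4 - 6x^3 + 9x^2 - 4x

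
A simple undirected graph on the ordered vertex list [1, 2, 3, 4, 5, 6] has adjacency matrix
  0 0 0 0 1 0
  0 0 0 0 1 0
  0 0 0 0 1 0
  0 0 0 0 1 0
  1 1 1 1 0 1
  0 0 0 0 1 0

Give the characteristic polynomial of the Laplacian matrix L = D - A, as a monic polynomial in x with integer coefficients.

x^6 - 10x^5 + 30x^4 - 40x^3 + 25x^2 - 6x

Each diagonal entry of L is the vertex degree and each off-diagonal entry is -1 where an edge is present, 0 otherwise; in the order [1, 2, 3, 4, 5, 6] the diagonal is [1, 1, 1, 1, 5, 1]. L has integer entries, so p(x) = det(xI - L) has integer coefficients. Expanding the determinant yields x^6 - 10x^5 + 30x^4 - 40x^3 + 25x^2 - 6x. The coefficient of x^5 equals -trace(L) = -10, matching the sum of degrees. There is one zero in the spectrum, matching the 1 component.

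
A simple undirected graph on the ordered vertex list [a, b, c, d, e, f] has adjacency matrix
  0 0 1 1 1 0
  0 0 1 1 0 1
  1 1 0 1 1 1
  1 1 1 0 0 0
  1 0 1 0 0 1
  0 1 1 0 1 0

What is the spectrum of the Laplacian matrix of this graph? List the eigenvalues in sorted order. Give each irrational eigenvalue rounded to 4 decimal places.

Each diagonal entry of L is the vertex degree and each off-diagonal entry is -1 where an edge is present, 0 otherwise; in the order [a, b, c, d, e, f] the diagonal is [3, 3, 5, 3, 3, 3]. The multiplicity of 0 as a Laplacian eigenvalue equals the number of connected components. The single zero eigenvalue shows the graph is connected.

[0, 2.3820, 2.3820, 4.6180, 4.6180, 6]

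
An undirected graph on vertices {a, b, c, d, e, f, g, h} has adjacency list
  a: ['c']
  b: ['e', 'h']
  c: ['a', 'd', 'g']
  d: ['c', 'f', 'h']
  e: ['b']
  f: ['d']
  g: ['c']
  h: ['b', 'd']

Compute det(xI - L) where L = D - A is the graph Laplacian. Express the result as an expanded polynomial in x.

Reading degrees in the order [a, b, c, d, e, f, g, h] gives [1, 2, 3, 3, 1, 1, 1, 2]; set D = diag(1, 2, 3, 3, 1, 1, 1, 2) and form L = D - A. L has integer entries, so p(x) = det(xI - L) has integer coefficients. Expanding the determinant yields x^8 - 14x^7 + 76x^6 - 204x^5 + 287x^4 - 208x^3 + 70x^2 - 8x. The constant term is 0 because L is singular (the all-ones vector lies in its kernel).

x^8 - 14x^7 + 76x^6 - 204x^5 + 287x^4 - 208x^3 + 70x^2 - 8x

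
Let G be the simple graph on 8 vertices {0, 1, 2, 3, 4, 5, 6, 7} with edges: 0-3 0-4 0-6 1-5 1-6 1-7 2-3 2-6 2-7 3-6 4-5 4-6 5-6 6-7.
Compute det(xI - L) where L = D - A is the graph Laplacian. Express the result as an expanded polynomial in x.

x^8 - 28x^7 + 322x^6 - 1974x^5 + 6965x^4 - 14126x^3 + 15225x^2 - 6728x

Each diagonal entry of L is the vertex degree and each off-diagonal entry is -1 where an edge is present, 0 otherwise; in the order [0, 1, 2, 3, 4, 5, 6, 7] the diagonal is [3, 3, 3, 3, 3, 3, 7, 3]. L has integer entries, so p(x) = det(xI - L) has integer coefficients. Expanding the determinant yields x^8 - 28x^7 + 322x^6 - 1974x^5 + 6965x^4 - 14126x^3 + 15225x^2 - 6728x. The constant term is 0 because L is singular (the all-ones vector lies in its kernel). There is one zero in the spectrum, matching the 1 component. The eigenvalues sum to 28, which equals trace(L) = 2|E|.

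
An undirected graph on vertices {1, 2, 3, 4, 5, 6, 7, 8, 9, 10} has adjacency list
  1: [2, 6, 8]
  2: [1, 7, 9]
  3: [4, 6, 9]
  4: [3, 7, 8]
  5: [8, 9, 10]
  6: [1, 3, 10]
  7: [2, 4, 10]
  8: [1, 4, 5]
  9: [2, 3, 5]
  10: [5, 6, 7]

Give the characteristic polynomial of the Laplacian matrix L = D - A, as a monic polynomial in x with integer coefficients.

Reading degrees in the order [1, 2, 3, 4, 5, 6, 7, 8, 9, 10] gives [3, 3, 3, 3, 3, 3, 3, 3, 3, 3]; set D = diag(3, 3, 3, 3, 3, 3, 3, 3, 3, 3) and form L = D - A. The eigenvalues of L are [0, 2, 2, 2, 2, 2, 5, 5, 5, 5]; the characteristic polynomial is the product of (x - lambda_i), which multiplies out to x^10 - 30x^9 + 390x^8 - 2880x^7 + 13305x^6 - 39882x^5 + 77640x^4 - 94800x^3 + 66000x^2 - 20000x. The coefficient of x^9 equals -trace(L) = -30, matching the sum of degrees.

x^10 - 30x^9 + 390x^8 - 2880x^7 + 13305x^6 - 39882x^5 + 77640x^4 - 94800x^3 + 66000x^2 - 20000x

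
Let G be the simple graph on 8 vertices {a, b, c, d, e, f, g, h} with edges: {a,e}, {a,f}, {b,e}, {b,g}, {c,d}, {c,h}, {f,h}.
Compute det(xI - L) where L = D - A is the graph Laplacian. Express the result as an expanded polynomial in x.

x^8 - 14x^7 + 78x^6 - 220x^5 + 330x^4 - 252x^3 + 84x^2 - 8x

Reading degrees in the order [a, b, c, d, e, f, g, h] gives [2, 2, 2, 1, 2, 2, 1, 2]; set D = diag(2, 2, 2, 1, 2, 2, 1, 2) and form L = D - A. Computing det(xI - L) by cofactor expansion (or equivalently via sum-over-permutations) gives x^8 - 14x^7 + 78x^6 - 220x^5 + 330x^4 - 252x^3 + 84x^2 - 8x. The coefficient of x^7 equals -trace(L) = -14, matching the sum of degrees.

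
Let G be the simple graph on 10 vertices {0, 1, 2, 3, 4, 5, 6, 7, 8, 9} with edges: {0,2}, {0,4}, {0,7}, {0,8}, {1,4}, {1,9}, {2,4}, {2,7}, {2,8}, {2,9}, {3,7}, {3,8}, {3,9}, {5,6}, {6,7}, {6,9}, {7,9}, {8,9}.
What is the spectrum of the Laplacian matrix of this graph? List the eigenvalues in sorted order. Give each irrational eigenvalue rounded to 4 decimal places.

Each diagonal entry of L is the vertex degree and each off-diagonal entry is -1 where an edge is present, 0 otherwise; in the order [0, 1, 2, 3, 4, 5, 6, 7, 8, 9] the diagonal is [4, 2, 5, 3, 3, 1, 3, 5, 4, 6]. Since every row of L sums to 0, the all-ones vector is in the kernel and 0 is an eigenvalue. The single zero eigenvalue shows the graph is connected.

[0, 0.6347, 1.5818, 2.4401, 3.0608, 4.0355, 4.7733, 5.2851, 6.8584, 7.3303]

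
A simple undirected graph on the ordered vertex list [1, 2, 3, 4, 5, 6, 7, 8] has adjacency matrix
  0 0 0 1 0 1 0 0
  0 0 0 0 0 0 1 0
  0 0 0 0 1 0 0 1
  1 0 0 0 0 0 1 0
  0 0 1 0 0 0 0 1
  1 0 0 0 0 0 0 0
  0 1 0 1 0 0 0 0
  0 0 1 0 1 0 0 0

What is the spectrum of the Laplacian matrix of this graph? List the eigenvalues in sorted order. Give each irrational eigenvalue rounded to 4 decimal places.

Reading degrees in the order [1, 2, 3, 4, 5, 6, 7, 8] gives [2, 1, 2, 2, 2, 1, 2, 2]; set D = diag(2, 1, 2, 2, 2, 1, 2, 2) and form L = D - A. Diagonalising L (or applying a numerical eigensolver to the 8x8 matrix) gives the spectrum above. The 2 zero eigenvalues correspond to the 2 connected components. The largest eigenvalue, 3.6180, is at most the vertex count 8.

[0, 0, 0.3820, 1.3820, 2.6180, 3, 3, 3.6180]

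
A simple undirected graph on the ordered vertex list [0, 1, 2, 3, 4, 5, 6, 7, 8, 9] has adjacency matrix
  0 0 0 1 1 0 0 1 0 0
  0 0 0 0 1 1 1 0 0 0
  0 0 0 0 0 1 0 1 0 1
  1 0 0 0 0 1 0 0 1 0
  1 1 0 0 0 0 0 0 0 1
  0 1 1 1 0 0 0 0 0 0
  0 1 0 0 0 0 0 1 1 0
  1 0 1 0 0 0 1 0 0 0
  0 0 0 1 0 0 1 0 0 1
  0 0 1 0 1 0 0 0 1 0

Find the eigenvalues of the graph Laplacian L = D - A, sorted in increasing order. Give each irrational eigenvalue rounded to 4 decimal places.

Each diagonal entry of L is the vertex degree and each off-diagonal entry is -1 where an edge is present, 0 otherwise; in the order [0, 1, 2, 3, 4, 5, 6, 7, 8, 9] the diagonal is [3, 3, 3, 3, 3, 3, 3, 3, 3, 3]. Since every row of L sums to 0, the all-ones vector is in the kernel and 0 is an eigenvalue. The single zero eigenvalue shows the graph is connected. There is one zero in the spectrum, matching the 1 component.

[0, 2, 2, 2, 2, 2, 5, 5, 5, 5]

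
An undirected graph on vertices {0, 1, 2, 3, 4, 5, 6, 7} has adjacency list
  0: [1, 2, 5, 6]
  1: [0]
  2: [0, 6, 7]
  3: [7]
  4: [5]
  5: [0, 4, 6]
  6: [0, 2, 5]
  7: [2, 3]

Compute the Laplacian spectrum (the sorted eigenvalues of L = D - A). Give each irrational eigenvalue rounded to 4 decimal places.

Reading degrees in the order [0, 1, 2, 3, 4, 5, 6, 7] gives [4, 1, 3, 1, 1, 3, 3, 2]; set D = diag(4, 1, 3, 1, 1, 3, 3, 2) and form L = D - A. The multiplicity of 0 as a Laplacian eigenvalue equals the number of connected components. The eigenvalues sum to 18, which equals trace(L) = 2|E|.

[0, 0.3445, 0.7194, 1.3233, 2.3315, 3.5914, 4.4380, 5.2520]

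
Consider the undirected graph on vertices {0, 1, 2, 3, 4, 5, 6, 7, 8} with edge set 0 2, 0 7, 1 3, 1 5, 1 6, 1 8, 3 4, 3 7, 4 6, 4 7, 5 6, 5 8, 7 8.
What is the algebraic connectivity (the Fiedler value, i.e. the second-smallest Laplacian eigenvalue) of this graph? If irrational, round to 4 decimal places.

0.3859

With the vertex order [0, 1, 2, 3, 4, 5, 6, 7, 8], the degrees are [2, 4, 1, 3, 3, 3, 3, 4, 3], giving D = diag(2, 4, 1, 3, 3, 3, 3, 4, 3) and L = D - A. The smallest Laplacian eigenvalue is always 0. The next one, lambda_2 = 0.3859, measures how hard the graph is to disconnect: larger values mean better connectivity. The eigenvalues sum to 26, which equals trace(L) = 2|E|.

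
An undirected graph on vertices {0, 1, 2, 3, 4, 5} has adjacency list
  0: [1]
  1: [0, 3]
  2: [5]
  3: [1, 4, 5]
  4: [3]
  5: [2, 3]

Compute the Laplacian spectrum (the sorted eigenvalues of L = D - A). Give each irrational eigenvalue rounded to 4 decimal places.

Each diagonal entry of L is the vertex degree and each off-diagonal entry is -1 where an edge is present, 0 otherwise; in the order [0, 1, 2, 3, 4, 5] the diagonal is [1, 2, 1, 3, 1, 2]. Since every row of L sums to 0, the all-ones vector is in the kernel and 0 is an eigenvalue. The eigenvalues sum to 10, which equals trace(L) = 2|E|.

[0, 0.3820, 0.6972, 2, 2.6180, 4.3028]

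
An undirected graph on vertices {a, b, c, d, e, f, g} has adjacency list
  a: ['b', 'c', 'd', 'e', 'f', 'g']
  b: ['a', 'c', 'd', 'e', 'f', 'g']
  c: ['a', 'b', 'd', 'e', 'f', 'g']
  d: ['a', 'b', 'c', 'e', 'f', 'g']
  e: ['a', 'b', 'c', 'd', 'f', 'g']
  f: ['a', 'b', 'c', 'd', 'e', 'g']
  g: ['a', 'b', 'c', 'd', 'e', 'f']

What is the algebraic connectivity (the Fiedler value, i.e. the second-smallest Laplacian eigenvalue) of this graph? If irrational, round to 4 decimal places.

Each diagonal entry of L is the vertex degree and each off-diagonal entry is -1 where an edge is present, 0 otherwise; in the order [a, b, c, d, e, f, g] the diagonal is [6, 6, 6, 6, 6, 6, 6]. The smallest Laplacian eigenvalue is always 0. The next one, lambda_2 = 7, measures how hard the graph is to disconnect: larger values mean better connectivity. The largest eigenvalue, 7, is at most the vertex count 7.

7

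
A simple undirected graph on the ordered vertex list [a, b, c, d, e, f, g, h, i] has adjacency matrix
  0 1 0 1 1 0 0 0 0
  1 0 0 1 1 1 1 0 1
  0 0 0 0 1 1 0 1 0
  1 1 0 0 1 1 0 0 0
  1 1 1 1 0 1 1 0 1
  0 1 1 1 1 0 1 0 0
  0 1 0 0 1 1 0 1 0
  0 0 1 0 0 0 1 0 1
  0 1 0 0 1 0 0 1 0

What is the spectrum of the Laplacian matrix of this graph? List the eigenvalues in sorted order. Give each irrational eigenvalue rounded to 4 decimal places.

[0, 1.7808, 2.7010, 3.4646, 3.7445, 4.6578, 6.3635, 7.1641, 8.1238]

Each diagonal entry of L is the vertex degree and each off-diagonal entry is -1 where an edge is present, 0 otherwise; in the order [a, b, c, d, e, f, g, h, i] the diagonal is [3, 6, 3, 4, 7, 5, 4, 3, 3]. Since every row of L sums to 0, the all-ones vector is in the kernel and 0 is an eigenvalue.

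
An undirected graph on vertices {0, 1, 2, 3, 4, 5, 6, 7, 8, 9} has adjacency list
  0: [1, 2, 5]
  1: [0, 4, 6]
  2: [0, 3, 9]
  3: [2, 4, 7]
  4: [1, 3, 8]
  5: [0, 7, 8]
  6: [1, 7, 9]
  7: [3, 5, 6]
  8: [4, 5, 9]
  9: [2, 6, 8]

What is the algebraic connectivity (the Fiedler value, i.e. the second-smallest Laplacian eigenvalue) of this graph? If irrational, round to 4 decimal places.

2

Each diagonal entry of L is the vertex degree and each off-diagonal entry is -1 where an edge is present, 0 otherwise; in the order [0, 1, 2, 3, 4, 5, 6, 7, 8, 9] the diagonal is [3, 3, 3, 3, 3, 3, 3, 3, 3, 3]. The sorted Laplacian eigenvalues are [0, 2, 2, 2, 2, 2, 5, 5, 5, 5]; the algebraic connectivity is the second entry, 2.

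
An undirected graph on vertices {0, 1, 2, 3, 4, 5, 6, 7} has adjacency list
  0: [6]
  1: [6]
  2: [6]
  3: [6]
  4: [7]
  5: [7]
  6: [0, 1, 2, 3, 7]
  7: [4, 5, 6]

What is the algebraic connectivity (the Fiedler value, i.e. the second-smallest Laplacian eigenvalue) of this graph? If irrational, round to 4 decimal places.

Reading degrees in the order [0, 1, 2, 3, 4, 5, 6, 7] gives [1, 1, 1, 1, 1, 1, 5, 3]; set D = diag(1, 1, 1, 1, 1, 1, 5, 3) and form L = D - A. Computing the eigenvalues of L and sorting gives [0, 0.3738, 1, 1, 1, 1, 3.4849, 6.1413]. The Fiedler value lambda_2 = 0.3738 is strictly positive, so the graph is connected. By the matrix-tree theorem the graph has (1/8) * product of the nonzero eigenvalues = 1 spanning tree.

0.3738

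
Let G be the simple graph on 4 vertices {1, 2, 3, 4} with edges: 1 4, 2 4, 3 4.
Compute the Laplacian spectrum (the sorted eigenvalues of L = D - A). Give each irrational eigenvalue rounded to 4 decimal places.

With the vertex order [1, 2, 3, 4], the degrees are [1, 1, 1, 3], giving D = diag(1, 1, 1, 3) and L = D - A. Since every row of L sums to 0, the all-ones vector is in the kernel and 0 is an eigenvalue. The eigenvalues sum to 6, which equals trace(L) = 2|E|.

[0, 1, 1, 4]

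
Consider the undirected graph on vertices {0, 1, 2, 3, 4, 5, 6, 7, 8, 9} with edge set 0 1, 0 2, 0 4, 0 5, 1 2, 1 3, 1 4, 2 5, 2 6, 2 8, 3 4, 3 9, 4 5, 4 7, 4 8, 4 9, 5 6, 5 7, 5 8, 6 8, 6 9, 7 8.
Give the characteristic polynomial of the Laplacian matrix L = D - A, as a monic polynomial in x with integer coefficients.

x^10 - 44x^9 + 841x^8 - 9152x^7 + 62390x^6 - 275818x^5 + 789282x^4 - 1407166x^3 + 1415848x^2 - 611600x

With the vertex order [0, 1, 2, 3, 4, 5, 6, 7, 8, 9], the degrees are [4, 4, 5, 3, 7, 6, 4, 3, 5, 3], giving D = diag(4, 4, 5, 3, 7, 6, 4, 3, 5, 3) and L = D - A. L has integer entries, so p(x) = det(xI - L) has integer coefficients. Expanding the determinant yields x^10 - 44x^9 + 841x^8 - 9152x^7 + 62390x^6 - 275818x^5 + 789282x^4 - 1407166x^3 + 1415848x^2 - 611600x. The constant term is 0 because L is singular (the all-ones vector lies in its kernel). The largest eigenvalue, 8.3988, is at most the vertex count 10. The eigenvalues sum to 44, which equals trace(L) = 2|E|.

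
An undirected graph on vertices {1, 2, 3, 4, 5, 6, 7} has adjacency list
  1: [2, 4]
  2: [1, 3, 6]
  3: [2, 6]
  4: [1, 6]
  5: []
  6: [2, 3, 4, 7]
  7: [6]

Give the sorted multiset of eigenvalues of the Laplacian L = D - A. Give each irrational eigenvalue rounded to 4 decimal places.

With the vertex order [1, 2, 3, 4, 5, 6, 7], the degrees are [2, 3, 2, 2, 0, 4, 1], giving D = diag(2, 3, 2, 2, 0, 4, 1) and L = D - A. L is symmetric positive semidefinite, so every eigenvalue is real and nonnegative. The 2 zero eigenvalues correspond to the 2 connected components. The eigenvalues sum to 14, which equals trace(L) = 2|E|.

[0, 0, 0.8817, 1.4506, 2.5341, 3.8647, 5.2688]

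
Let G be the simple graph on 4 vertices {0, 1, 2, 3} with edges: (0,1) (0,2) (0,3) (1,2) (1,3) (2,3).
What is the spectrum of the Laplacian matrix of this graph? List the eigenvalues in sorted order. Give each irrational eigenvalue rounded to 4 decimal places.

With the vertex order [0, 1, 2, 3], the degrees are [3, 3, 3, 3], giving D = diag(3, 3, 3, 3) and L = D - A. L is symmetric positive semidefinite, so every eigenvalue is real and nonnegative. The single zero eigenvalue shows the graph is connected. The eigenvalues sum to 12, which equals trace(L) = 2|E|.

[0, 4, 4, 4]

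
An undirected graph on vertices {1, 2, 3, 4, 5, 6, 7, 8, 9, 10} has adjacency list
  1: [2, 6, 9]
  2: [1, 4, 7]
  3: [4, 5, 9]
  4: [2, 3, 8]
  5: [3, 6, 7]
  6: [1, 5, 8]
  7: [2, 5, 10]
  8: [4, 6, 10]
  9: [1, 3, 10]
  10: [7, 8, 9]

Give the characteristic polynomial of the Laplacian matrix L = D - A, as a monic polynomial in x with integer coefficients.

x^10 - 30x^9 + 390x^8 - 2880x^7 + 13305x^6 - 39882x^5 + 77640x^4 - 94800x^3 + 66000x^2 - 20000x

Reading degrees in the order [1, 2, 3, 4, 5, 6, 7, 8, 9, 10] gives [3, 3, 3, 3, 3, 3, 3, 3, 3, 3]; set D = diag(3, 3, 3, 3, 3, 3, 3, 3, 3, 3) and form L = D - A. Computing det(xI - L) by cofactor expansion (or equivalently via sum-over-permutations) gives x^10 - 30x^9 + 390x^8 - 2880x^7 + 13305x^6 - 39882x^5 + 77640x^4 - 94800x^3 + 66000x^2 - 20000x. Since p(0) = det(-L) = 0, x divides p(x).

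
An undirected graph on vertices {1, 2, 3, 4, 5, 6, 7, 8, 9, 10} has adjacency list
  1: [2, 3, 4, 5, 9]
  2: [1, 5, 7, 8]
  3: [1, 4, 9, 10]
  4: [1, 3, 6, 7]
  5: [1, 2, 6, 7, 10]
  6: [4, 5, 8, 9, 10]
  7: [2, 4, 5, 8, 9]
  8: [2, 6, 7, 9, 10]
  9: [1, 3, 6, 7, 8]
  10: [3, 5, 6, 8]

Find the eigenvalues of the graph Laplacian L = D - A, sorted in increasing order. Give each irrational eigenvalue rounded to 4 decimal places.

With the vertex order [1, 2, 3, 4, 5, 6, 7, 8, 9, 10], the degrees are [5, 4, 4, 4, 5, 5, 5, 5, 5, 4], giving D = diag(5, 4, 4, 4, 5, 5, 5, 5, 5, 4) and L = D - A. L is symmetric positive semidefinite, so every eigenvalue is real and nonnegative. The single zero eigenvalue shows the graph is connected. The eigenvalues sum to 46, which equals trace(L) = 2|E|.

[0, 2.7934, 3.1420, 4, 4.2323, 5, 5.4678, 6.3358, 7.0444, 7.9844]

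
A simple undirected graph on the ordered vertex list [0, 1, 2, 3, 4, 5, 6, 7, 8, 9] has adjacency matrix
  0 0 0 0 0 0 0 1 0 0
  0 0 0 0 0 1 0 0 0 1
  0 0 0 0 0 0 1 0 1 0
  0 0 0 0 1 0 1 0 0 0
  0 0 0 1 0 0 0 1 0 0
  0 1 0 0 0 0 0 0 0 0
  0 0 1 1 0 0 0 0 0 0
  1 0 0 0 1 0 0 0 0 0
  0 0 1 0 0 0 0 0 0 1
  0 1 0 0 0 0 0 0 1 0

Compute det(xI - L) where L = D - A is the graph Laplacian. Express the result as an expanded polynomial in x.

With the vertex order [0, 1, 2, 3, 4, 5, 6, 7, 8, 9], the degrees are [1, 2, 2, 2, 2, 1, 2, 2, 2, 2], giving D = diag(1, 2, 2, 2, 2, 1, 2, 2, 2, 2) and L = D - A. Computing det(xI - L) by cofactor expansion (or equivalently via sum-over-permutations) gives x^10 - 18x^9 + 136x^8 - 560x^7 + 1365x^6 - 2002x^5 + 1716x^4 - 792x^3 + 165x^2 - 10x. Since p(0) = det(-L) = 0, x divides p(x).

x^10 - 18x^9 + 136x^8 - 560x^7 + 1365x^6 - 2002x^5 + 1716x^4 - 792x^3 + 165x^2 - 10x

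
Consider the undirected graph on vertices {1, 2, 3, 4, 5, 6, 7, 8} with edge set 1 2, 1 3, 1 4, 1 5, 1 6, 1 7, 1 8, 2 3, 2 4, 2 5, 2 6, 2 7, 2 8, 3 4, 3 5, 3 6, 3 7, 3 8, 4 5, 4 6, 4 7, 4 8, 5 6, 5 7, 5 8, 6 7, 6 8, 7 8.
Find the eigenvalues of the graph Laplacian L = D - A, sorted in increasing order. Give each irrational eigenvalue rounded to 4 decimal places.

With the vertex order [1, 2, 3, 4, 5, 6, 7, 8], the degrees are [7, 7, 7, 7, 7, 7, 7, 7], giving D = diag(7, 7, 7, 7, 7, 7, 7, 7) and L = D - A. L is symmetric positive semidefinite, so every eigenvalue is real and nonnegative. The largest eigenvalue, 8, is at most the vertex count 8.

[0, 8, 8, 8, 8, 8, 8, 8]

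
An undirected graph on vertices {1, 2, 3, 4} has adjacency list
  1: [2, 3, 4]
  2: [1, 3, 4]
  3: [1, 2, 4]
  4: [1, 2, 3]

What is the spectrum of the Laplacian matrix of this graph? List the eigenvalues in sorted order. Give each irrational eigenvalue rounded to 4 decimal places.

[0, 4, 4, 4]

Reading degrees in the order [1, 2, 3, 4] gives [3, 3, 3, 3]; set D = diag(3, 3, 3, 3) and form L = D - A. L is symmetric positive semidefinite, so every eigenvalue is real and nonnegative.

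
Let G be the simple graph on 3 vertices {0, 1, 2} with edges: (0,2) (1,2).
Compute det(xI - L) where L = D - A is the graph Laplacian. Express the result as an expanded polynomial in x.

With the vertex order [0, 1, 2], the degrees are [1, 1, 2], giving D = diag(1, 1, 2) and L = D - A. L has integer entries, so p(x) = det(xI - L) has integer coefficients. Expanding the determinant yields x^3 - 4x^2 + 3x. The constant term is 0 because L is singular (the all-ones vector lies in its kernel). The eigenvalues sum to 4, which equals trace(L) = 2|E|.

x^3 - 4x^2 + 3x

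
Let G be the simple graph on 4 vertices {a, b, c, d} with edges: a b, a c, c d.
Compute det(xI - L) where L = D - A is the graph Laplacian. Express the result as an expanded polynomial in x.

x^4 - 6x^3 + 10x^2 - 4x

With the vertex order [a, b, c, d], the degrees are [2, 1, 2, 1], giving D = diag(2, 1, 2, 1) and L = D - A. Computing det(xI - L) by cofactor expansion (or equivalently via sum-over-permutations) gives x^4 - 6x^3 + 10x^2 - 4x. Since p(0) = det(-L) = 0, x divides p(x). By the matrix-tree theorem the graph has (1/4) * product of the nonzero eigenvalues = 1 spanning tree. The eigenvalues sum to 6, which equals trace(L) = 2|E|.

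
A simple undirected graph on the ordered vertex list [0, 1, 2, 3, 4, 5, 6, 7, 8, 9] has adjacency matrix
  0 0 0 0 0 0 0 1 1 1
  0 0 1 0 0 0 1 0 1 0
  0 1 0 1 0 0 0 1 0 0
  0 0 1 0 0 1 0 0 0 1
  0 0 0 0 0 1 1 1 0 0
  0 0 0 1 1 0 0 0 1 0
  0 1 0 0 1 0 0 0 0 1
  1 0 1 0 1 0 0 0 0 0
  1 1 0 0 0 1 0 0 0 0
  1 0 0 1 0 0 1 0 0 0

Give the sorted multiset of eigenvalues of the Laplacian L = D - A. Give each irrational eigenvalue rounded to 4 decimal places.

[0, 2, 2, 2, 2, 2, 5, 5, 5, 5]

Reading degrees in the order [0, 1, 2, 3, 4, 5, 6, 7, 8, 9] gives [3, 3, 3, 3, 3, 3, 3, 3, 3, 3]; set D = diag(3, 3, 3, 3, 3, 3, 3, 3, 3, 3) and form L = D - A. Since every row of L sums to 0, the all-ones vector is in the kernel and 0 is an eigenvalue. There is one zero in the spectrum, matching the 1 component.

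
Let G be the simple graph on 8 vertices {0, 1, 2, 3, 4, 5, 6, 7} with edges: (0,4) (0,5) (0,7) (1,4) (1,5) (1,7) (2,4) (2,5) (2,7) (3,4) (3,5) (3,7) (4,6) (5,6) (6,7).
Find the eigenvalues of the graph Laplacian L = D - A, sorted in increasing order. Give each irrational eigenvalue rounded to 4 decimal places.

[0, 3, 3, 3, 3, 5, 5, 8]

Each diagonal entry of L is the vertex degree and each off-diagonal entry is -1 where an edge is present, 0 otherwise; in the order [0, 1, 2, 3, 4, 5, 6, 7] the diagonal is [3, 3, 3, 3, 5, 5, 3, 5]. Since every row of L sums to 0, the all-ones vector is in the kernel and 0 is an eigenvalue. The single zero eigenvalue shows the graph is connected. By the matrix-tree theorem the graph has (1/8) * product of the nonzero eigenvalues = 2025 spanning trees. The largest eigenvalue, 8, is at most the vertex count 8.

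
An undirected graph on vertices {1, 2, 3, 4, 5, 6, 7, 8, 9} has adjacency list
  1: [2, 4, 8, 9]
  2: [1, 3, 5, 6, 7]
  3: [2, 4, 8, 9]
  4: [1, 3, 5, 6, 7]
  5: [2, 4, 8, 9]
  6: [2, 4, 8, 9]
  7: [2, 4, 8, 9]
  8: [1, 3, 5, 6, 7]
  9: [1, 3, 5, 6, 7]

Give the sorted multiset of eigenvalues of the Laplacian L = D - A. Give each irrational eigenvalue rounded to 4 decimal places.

With the vertex order [1, 2, 3, 4, 5, 6, 7, 8, 9], the degrees are [4, 5, 4, 5, 4, 4, 4, 5, 5], giving D = diag(4, 5, 4, 5, 4, 4, 4, 5, 5) and L = D - A. Diagonalising L (or applying a numerical eigensolver to the 9x9 matrix) gives the spectrum above. The single zero eigenvalue shows the graph is connected. The largest eigenvalue, 9, is at most the vertex count 9.

[0, 4, 4, 4, 4, 5, 5, 5, 9]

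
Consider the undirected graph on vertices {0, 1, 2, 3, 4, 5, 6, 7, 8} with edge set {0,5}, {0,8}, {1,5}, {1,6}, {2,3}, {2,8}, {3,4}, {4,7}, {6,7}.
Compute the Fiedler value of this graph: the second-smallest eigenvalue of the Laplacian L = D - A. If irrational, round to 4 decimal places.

0.4679

Reading degrees in the order [0, 1, 2, 3, 4, 5, 6, 7, 8] gives [2, 2, 2, 2, 2, 2, 2, 2, 2]; set D = diag(2, 2, 2, 2, 2, 2, 2, 2, 2) and form L = D - A. Computing the eigenvalues of L and sorting gives [0, 0.4679, 0.4679, 1.6527, 1.6527, 3, 3, 3.8794, 3.8794]. The Fiedler value lambda_2 = 0.4679 is strictly positive, so the graph is connected.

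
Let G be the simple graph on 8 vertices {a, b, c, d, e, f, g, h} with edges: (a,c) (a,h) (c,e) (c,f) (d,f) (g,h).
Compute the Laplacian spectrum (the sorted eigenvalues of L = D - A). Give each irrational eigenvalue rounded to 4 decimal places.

[0, 0, 0.2603, 0.6262, 1.4055, 2.2742, 3.0996, 4.3342]

Each diagonal entry of L is the vertex degree and each off-diagonal entry is -1 where an edge is present, 0 otherwise; in the order [a, b, c, d, e, f, g, h] the diagonal is [2, 0, 3, 1, 1, 2, 1, 2]. The multiplicity of 0 as a Laplacian eigenvalue equals the number of connected components. The 2 zero eigenvalues correspond to the 2 connected components. The eigenvalues sum to 12, which equals trace(L) = 2|E|.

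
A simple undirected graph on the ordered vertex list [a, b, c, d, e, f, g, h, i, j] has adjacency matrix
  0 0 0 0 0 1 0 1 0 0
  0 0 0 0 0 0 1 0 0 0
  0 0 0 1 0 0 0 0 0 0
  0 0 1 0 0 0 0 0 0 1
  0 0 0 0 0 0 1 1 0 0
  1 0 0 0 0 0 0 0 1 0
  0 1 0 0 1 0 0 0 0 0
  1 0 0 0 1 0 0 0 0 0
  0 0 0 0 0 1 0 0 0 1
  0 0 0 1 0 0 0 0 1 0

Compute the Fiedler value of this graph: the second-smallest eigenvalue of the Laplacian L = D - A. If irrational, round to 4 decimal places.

0.0979

Each diagonal entry of L is the vertex degree and each off-diagonal entry is -1 where an edge is present, 0 otherwise; in the order [a, b, c, d, e, f, g, h, i, j] the diagonal is [2, 1, 1, 2, 2, 2, 2, 2, 2, 2]. The sorted Laplacian eigenvalues are [0, 0.0979, 0.3820, 0.8244, 1.3820, 2, 2.6180, 3.1756, 3.6180, 3.9021]; the algebraic connectivity is the second entry, 0.0979. There is one zero in the spectrum, matching the 1 component. By the matrix-tree theorem the graph has (1/10) * product of the nonzero eigenvalues = 1 spanning tree.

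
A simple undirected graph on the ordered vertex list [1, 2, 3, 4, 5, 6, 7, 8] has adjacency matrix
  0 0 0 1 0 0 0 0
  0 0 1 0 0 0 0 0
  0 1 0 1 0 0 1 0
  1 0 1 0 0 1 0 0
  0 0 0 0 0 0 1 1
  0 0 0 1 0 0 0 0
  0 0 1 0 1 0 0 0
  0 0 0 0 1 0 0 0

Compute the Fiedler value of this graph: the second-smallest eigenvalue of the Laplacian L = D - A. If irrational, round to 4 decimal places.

With the vertex order [1, 2, 3, 4, 5, 6, 7, 8], the degrees are [1, 1, 3, 3, 2, 1, 2, 1], giving D = diag(1, 1, 3, 3, 2, 1, 2, 1) and L = D - A. The sorted Laplacian eigenvalues are [0, 0.2243, 0.5858, 1, 1.4108, 2.7237, 3.4142, 4.6412]; the algebraic connectivity is the second entry, 0.2243. By the matrix-tree theorem the graph has (1/8) * product of the nonzero eigenvalues = 1 spanning tree. The largest eigenvalue, 4.6412, is at most the vertex count 8.

0.2243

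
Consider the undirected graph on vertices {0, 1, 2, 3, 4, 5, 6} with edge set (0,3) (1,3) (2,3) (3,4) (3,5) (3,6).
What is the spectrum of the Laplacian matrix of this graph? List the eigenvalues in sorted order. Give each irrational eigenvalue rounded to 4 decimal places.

[0, 1, 1, 1, 1, 1, 7]

Each diagonal entry of L is the vertex degree and each off-diagonal entry is -1 where an edge is present, 0 otherwise; in the order [0, 1, 2, 3, 4, 5, 6] the diagonal is [1, 1, 1, 6, 1, 1, 1]. Diagonalising L (or applying a numerical eigensolver to the 7x7 matrix) gives the spectrum above. The single zero eigenvalue shows the graph is connected. By the matrix-tree theorem the graph has (1/7) * product of the nonzero eigenvalues = 1 spanning tree.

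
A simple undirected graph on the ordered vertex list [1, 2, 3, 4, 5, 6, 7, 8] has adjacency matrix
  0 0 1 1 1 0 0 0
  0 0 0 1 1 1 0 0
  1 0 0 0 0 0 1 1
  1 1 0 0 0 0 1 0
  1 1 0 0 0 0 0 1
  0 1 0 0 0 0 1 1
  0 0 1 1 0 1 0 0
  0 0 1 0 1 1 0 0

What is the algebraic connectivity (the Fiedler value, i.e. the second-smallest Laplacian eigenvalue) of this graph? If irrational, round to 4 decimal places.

Reading degrees in the order [1, 2, 3, 4, 5, 6, 7, 8] gives [3, 3, 3, 3, 3, 3, 3, 3]; set D = diag(3, 3, 3, 3, 3, 3, 3, 3) and form L = D - A. The smallest Laplacian eigenvalue is always 0. The next one, lambda_2 = 2, measures how hard the graph is to disconnect: larger values mean better connectivity.

2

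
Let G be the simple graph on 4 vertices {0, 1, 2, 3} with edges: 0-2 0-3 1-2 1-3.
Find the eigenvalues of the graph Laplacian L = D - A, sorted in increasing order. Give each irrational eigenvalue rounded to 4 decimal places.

With the vertex order [0, 1, 2, 3], the degrees are [2, 2, 2, 2], giving D = diag(2, 2, 2, 2) and L = D - A. The multiplicity of 0 as a Laplacian eigenvalue equals the number of connected components. The single zero eigenvalue shows the graph is connected. By the matrix-tree theorem the graph has (1/4) * product of the nonzero eigenvalues = 4 spanning trees.

[0, 2, 2, 4]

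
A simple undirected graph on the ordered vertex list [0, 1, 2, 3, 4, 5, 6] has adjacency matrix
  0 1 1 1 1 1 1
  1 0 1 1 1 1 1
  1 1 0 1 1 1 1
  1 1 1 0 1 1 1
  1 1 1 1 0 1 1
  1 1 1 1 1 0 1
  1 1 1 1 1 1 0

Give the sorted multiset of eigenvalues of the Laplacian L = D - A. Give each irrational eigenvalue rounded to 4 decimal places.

[0, 7, 7, 7, 7, 7, 7]

Reading degrees in the order [0, 1, 2, 3, 4, 5, 6] gives [6, 6, 6, 6, 6, 6, 6]; set D = diag(6, 6, 6, 6, 6, 6, 6) and form L = D - A. Diagonalising L (or applying a numerical eigensolver to the 7x7 matrix) gives the spectrum above. The single zero eigenvalue shows the graph is connected. By the matrix-tree theorem the graph has (1/7) * product of the nonzero eigenvalues = 16807 spanning trees.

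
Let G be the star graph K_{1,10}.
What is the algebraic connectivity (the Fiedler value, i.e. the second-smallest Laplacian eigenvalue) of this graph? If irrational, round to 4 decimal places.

1

The graph has 11 vertices and degree multiset [10, 1, 1, 1, 1, 1, 1, 1, 1, 1, 1]; D is the diagonal matrix of degrees and L = D - A. The smallest Laplacian eigenvalue is always 0. The next one, lambda_2 = 1, measures how hard the graph is to disconnect: larger values mean better connectivity. The eigenvalues sum to 20, which equals trace(L) = 2|E|.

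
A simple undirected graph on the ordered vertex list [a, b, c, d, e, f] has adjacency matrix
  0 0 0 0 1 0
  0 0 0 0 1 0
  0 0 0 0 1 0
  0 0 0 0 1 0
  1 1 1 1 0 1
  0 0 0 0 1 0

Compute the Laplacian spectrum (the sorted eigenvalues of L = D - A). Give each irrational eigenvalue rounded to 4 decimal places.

Each diagonal entry of L is the vertex degree and each off-diagonal entry is -1 where an edge is present, 0 otherwise; in the order [a, b, c, d, e, f] the diagonal is [1, 1, 1, 1, 5, 1]. The multiplicity of 0 as a Laplacian eigenvalue equals the number of connected components. The single zero eigenvalue shows the graph is connected. There is one zero in the spectrum, matching the 1 component.

[0, 1, 1, 1, 1, 6]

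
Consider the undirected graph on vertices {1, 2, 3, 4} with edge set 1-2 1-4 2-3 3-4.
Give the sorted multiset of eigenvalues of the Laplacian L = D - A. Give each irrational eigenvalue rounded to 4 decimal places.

[0, 2, 2, 4]

Each diagonal entry of L is the vertex degree and each off-diagonal entry is -1 where an edge is present, 0 otherwise; in the order [1, 2, 3, 4] the diagonal is [2, 2, 2, 2]. Since every row of L sums to 0, the all-ones vector is in the kernel and 0 is an eigenvalue.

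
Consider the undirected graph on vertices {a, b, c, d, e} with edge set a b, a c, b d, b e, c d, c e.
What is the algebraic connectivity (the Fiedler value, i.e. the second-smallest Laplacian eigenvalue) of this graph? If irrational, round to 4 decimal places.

2

Reading degrees in the order [a, b, c, d, e] gives [2, 3, 3, 2, 2]; set D = diag(2, 3, 3, 2, 2) and form L = D - A. The sorted Laplacian eigenvalues are [0, 2, 2, 3, 5]; the algebraic connectivity is the second entry, 2.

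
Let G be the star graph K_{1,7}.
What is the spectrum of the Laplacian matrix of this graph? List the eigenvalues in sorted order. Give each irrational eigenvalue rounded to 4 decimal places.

The graph has 8 vertices and degree multiset [7, 1, 1, 1, 1, 1, 1, 1]; D is the diagonal matrix of degrees and L = D - A. L is symmetric positive semidefinite, so every eigenvalue is real and nonnegative. The single zero eigenvalue shows the graph is connected. The eigenvalues sum to 14, which equals trace(L) = 2|E|.

[0, 1, 1, 1, 1, 1, 1, 8]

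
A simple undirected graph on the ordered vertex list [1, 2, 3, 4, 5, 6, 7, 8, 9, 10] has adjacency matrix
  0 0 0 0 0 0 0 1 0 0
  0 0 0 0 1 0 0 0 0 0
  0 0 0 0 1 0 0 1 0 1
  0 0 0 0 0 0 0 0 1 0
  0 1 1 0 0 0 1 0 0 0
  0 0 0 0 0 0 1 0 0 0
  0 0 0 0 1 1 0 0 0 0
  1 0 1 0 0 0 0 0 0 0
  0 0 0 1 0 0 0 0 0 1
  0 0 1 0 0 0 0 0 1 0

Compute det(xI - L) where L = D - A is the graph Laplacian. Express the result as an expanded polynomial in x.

x^10 - 18x^9 + 134x^8 - 536x^7 + 1252x^6 - 1738x^5 + 1399x^4 - 612x^3 + 129x^2 - 10x

With the vertex order [1, 2, 3, 4, 5, 6, 7, 8, 9, 10], the degrees are [1, 1, 3, 1, 3, 1, 2, 2, 2, 2], giving D = diag(1, 1, 3, 1, 3, 1, 2, 2, 2, 2) and L = D - A. Computing det(xI - L) by cofactor expansion (or equivalently via sum-over-permutations) gives x^10 - 18x^9 + 134x^8 - 536x^7 + 1252x^6 - 1738x^5 + 1399x^4 - 612x^3 + 129x^2 - 10x. Since p(0) = det(-L) = 0, x divides p(x). There is one zero in the spectrum, matching the 1 component. By the matrix-tree theorem the graph has (1/10) * product of the nonzero eigenvalues = 1 spanning tree.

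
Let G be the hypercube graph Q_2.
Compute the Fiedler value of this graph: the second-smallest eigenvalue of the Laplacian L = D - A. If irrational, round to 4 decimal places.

The graph has 4 vertices and degree multiset [2, 2, 2, 2]; D is the diagonal matrix of degrees and L = D - A. The sorted Laplacian eigenvalues are [0, 2, 2, 4]; the algebraic connectivity is the second entry, 2. There is one zero in the spectrum, matching the 1 component. By the matrix-tree theorem the graph has (1/4) * product of the nonzero eigenvalues = 4 spanning trees.

2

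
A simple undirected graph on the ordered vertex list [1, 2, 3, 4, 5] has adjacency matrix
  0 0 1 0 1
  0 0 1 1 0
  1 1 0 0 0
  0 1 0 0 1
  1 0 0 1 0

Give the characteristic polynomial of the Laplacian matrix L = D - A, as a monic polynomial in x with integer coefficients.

Each diagonal entry of L is the vertex degree and each off-diagonal entry is -1 where an edge is present, 0 otherwise; in the order [1, 2, 3, 4, 5] the diagonal is [2, 2, 2, 2, 2]. L has integer entries, so p(x) = det(xI - L) has integer coefficients. Expanding the determinant yields x^5 - 10x^4 + 35x^3 - 50x^2 + 25x. Since p(0) = det(-L) = 0, x divides p(x). The largest eigenvalue, 3.6180, is at most the vertex count 5. The eigenvalues sum to 10, which equals trace(L) = 2|E|.

x^5 - 10x^4 + 35x^3 - 50x^2 + 25x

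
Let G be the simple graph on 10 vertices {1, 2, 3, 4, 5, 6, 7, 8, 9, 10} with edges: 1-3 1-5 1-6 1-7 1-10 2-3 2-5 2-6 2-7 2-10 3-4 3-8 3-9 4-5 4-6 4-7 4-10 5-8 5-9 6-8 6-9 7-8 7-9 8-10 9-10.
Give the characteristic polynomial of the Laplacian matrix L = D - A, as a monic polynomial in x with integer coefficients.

Each diagonal entry of L is the vertex degree and each off-diagonal entry is -1 where an edge is present, 0 otherwise; in the order [1, 2, 3, 4, 5, 6, 7, 8, 9, 10] the diagonal is [5, 5, 5, 5, 5, 5, 5, 5, 5, 5]. The eigenvalues of L are [0, 5, 5, 5, 5, 5, 5, 5, 5, 10]; the characteristic polynomial is the product of (x - lambda_i), which multiplies out to x^10 - 50x^9 + 1100x^8 - 14000x^7 + 113750x^6 - 612500x^5 + 2187500x^4 - 5000000x^3 + 6640625x^2 - 3906250x. Since p(0) = det(-L) = 0, x divides p(x). The eigenvalues sum to 50, which equals trace(L) = 2|E|.

x^10 - 50x^9 + 1100x^8 - 14000x^7 + 113750x^6 - 612500x^5 + 2187500x^4 - 5000000x^3 + 6640625x^2 - 3906250x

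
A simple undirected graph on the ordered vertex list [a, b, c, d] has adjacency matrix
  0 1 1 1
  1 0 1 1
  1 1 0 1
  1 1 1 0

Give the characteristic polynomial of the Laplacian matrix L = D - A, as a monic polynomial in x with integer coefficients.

x^4 - 12x^3 + 48x^2 - 64x

Reading degrees in the order [a, b, c, d] gives [3, 3, 3, 3]; set D = diag(3, 3, 3, 3) and form L = D - A. L has integer entries, so p(x) = det(xI - L) has integer coefficients. Expanding the determinant yields x^4 - 12x^3 + 48x^2 - 64x. Since p(0) = det(-L) = 0, x divides p(x).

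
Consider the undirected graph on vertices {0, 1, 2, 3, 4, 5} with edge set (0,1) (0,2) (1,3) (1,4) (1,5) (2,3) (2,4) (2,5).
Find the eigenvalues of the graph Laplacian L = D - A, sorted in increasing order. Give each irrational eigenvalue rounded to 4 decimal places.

[0, 2, 2, 2, 4, 6]

Each diagonal entry of L is the vertex degree and each off-diagonal entry is -1 where an edge is present, 0 otherwise; in the order [0, 1, 2, 3, 4, 5] the diagonal is [2, 4, 4, 2, 2, 2]. Diagonalising L (or applying a numerical eigensolver to the 6x6 matrix) gives the spectrum above. The single zero eigenvalue shows the graph is connected.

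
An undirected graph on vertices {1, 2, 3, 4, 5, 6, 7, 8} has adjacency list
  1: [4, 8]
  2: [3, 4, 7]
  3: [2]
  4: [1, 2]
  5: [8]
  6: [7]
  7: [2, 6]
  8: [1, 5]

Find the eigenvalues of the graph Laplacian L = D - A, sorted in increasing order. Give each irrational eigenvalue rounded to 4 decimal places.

Each diagonal entry of L is the vertex degree and each off-diagonal entry is -1 where an edge is present, 0 otherwise; in the order [1, 2, 3, 4, 5, 6, 7, 8] the diagonal is [2, 3, 1, 2, 1, 1, 2, 2]. Since every row of L sums to 0, the all-ones vector is in the kernel and 0 is an eigenvalue. The single zero eigenvalue shows the graph is connected. The eigenvalues sum to 14, which equals trace(L) = 2|E|.

[0, 0.1864, 0.5858, 1, 2, 2.4707, 3.4142, 4.3429]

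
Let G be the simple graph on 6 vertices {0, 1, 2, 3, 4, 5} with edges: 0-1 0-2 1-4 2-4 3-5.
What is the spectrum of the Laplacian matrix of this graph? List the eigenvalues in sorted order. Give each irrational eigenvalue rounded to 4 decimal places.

Each diagonal entry of L is the vertex degree and each off-diagonal entry is -1 where an edge is present, 0 otherwise; in the order [0, 1, 2, 3, 4, 5] the diagonal is [2, 2, 2, 1, 2, 1]. L is symmetric positive semidefinite, so every eigenvalue is real and nonnegative. The 2 zero eigenvalues correspond to the 2 connected components.

[0, 0, 2, 2, 2, 4]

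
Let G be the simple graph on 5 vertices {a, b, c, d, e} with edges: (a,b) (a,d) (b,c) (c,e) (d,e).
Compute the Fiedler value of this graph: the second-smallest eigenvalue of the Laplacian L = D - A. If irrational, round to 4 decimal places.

With the vertex order [a, b, c, d, e], the degrees are [2, 2, 2, 2, 2], giving D = diag(2, 2, 2, 2, 2) and L = D - A. The sorted Laplacian eigenvalues are [0, 1.3820, 1.3820, 3.6180, 3.6180]; the algebraic connectivity is the second entry, 1.3820. By the matrix-tree theorem the graph has (1/5) * product of the nonzero eigenvalues = 5 spanning trees.

1.3820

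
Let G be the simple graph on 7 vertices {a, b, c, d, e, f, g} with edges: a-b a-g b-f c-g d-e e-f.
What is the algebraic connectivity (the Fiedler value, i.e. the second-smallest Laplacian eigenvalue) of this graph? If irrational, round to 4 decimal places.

With the vertex order [a, b, c, d, e, f, g], the degrees are [2, 2, 1, 1, 2, 2, 2], giving D = diag(2, 2, 1, 1, 2, 2, 2) and L = D - A. Computing the eigenvalues of L and sorting gives [0, 0.1981, 0.7530, 1.5550, 2.4450, 3.2470, 3.8019]. The Fiedler value lambda_2 = 0.1981 is strictly positive, so the graph is connected.

0.1981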